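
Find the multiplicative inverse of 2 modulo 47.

24

By the extended Euclidean algorithm:
47 = 23·2 + 1
2 = 2·1 + 0
gcd(2, 47) = 1, so the inverse exists.
Back-substitute for 1:
1 = 1·47 − 23·2
So 2⁻¹ ≡ −23 ≡ 24 (mod 47).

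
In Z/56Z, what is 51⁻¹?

11

Apply the Euclidean algorithm and back-substitute:
56 = 1×51 + 5
51 = 10×5 + 1
5 = 5×1 + 0
gcd(51, 56) = 1, so the inverse exists.
Bézout: 1 = −10×56 + 11×51.
So 51⁻¹ ≡ 11 (mod 56).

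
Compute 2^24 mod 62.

2^1 ≡ 2 (mod 62)
2^2 ≡ 2^2 = 4 (mod 62)
2^4 ≡ 4^2 = 16 (mod 62)
2^8 ≡ 16^2 = 256 ≡ 8 (mod 62)
2^16 ≡ 8^2 = 64 ≡ 2 (mod 62)
2^24 = 2^16 · 2^8 ≡ 2 · 8 (mod 62).
2 · 8 = 16 ≡ 16 (mod 62).

16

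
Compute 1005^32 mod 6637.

1005^1 ≡ 1005 (mod 6637)
1005^2 ≡ 1005^2 = 1010025 ≡ 1201 (mod 6637)
1005^4 ≡ 1201^2 = 1442401 ≡ 2172 (mod 6637)
1005^8 ≡ 2172^2 = 4717584 ≡ 5314 (mod 6637)
1005^16 ≡ 5314^2 = 28238596 ≡ 4798 (mod 6637)
1005^32 ≡ 4798^2 = 23020804 ≡ 3688 (mod 6637)
So 1005^32 ≡ 3688 (mod 6637).

3688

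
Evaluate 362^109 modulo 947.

By square-and-multiply:
362^1 ≡ 362 (mod 947)
362^2 ≡ 362^2 = 131044 ≡ 358 (mod 947)
362^4 ≡ 358^2 = 128164 ≡ 319 (mod 947)
362^8 ≡ 319^2 = 101761 ≡ 432 (mod 947)
362^16 ≡ 432^2 = 186624 ≡ 65 (mod 947)
362^32 ≡ 65^2 = 4225 ≡ 437 (mod 947)
362^64 ≡ 437^2 = 190969 ≡ 622 (mod 947)
362^109 = 362^64 * 362^32 * 362^8 * 362^4 * 362^1 ≡ 622 * 437 * 432 * 319 * 362 (mod 947).
Accumulate the product:
622 * 437 = 271814 ≡ 25
25 * 432 = 10800 ≡ 383
383 * 319 = 122177 ≡ 14
14 * 362 = 5068 ≡ 333

333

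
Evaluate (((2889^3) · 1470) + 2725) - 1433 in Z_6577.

5260

(2889)^3 ≡ 2893 (mod 6577)
2893 · 1470 = 4252710 ≡ 3968 (mod 6577)
3968 + 2725 = 6693 ≡ 116 (mod 6577)
116 - 1433 = -1317 ≡ 5260 (mod 6577)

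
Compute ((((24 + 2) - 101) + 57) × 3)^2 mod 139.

136

24 + 2 = 26
26 - 101 = -75 ≡ 64 (mod 139)
64 + 57 = 121
121 × 3 = 363 ≡ 85 (mod 139)
(85)^2 ≡ 136 (mod 139)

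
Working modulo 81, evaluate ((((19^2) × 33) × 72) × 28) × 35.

(19)^2 ≡ 37 (mod 81)
37 × 33 = 1221 ≡ 6 (mod 81)
6 × 72 = 432 ≡ 27 (mod 81)
27 × 28 = 756 ≡ 27 (mod 81)
27 × 35 = 945 ≡ 54 (mod 81)

54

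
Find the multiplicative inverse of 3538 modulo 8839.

737

By the extended Euclidean algorithm:
8839 = 2·3538 + 1763
3538 = 2·1763 + 12
1763 = 146·12 + 11
12 = 1·11 + 1
11 = 11·1 + 0
gcd(3538, 8839) = 1, so the inverse exists.
Back-substitute for 1:
1 = 1·12 − 1·11
  = −1·1763 + 147·12
  = 147·3538 − 295·1763
  = −295·8839 + 737·3538
So 3538⁻¹ ≡ 737 (mod 8839).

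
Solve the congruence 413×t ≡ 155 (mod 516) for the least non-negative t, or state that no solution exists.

gcd(413, 516) = 1, so a unique solution mod 516 exists.
413⁻¹ ≡ 5 (mod 516).
t ≡ 5×155 ≡ 259 (mod 516).

259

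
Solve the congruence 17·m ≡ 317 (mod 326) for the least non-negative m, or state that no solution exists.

gcd(17, 326) = 1, so a unique solution mod 326 exists.
17⁻¹ ≡ 211 (mod 326).
m ≡ 211·317 ≡ 57 (mod 326).

57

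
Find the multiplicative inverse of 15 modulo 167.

78

By the extended Euclidean algorithm:
167 = 11×15 + 2
15 = 7×2 + 1
2 = 2×1 + 0
gcd(15, 167) = 1, so the inverse exists.
Back-substitute for 1:
1 = 1×15 − 7×2
  = −7×167 + 78×15
So 15⁻¹ ≡ 78 (mod 167).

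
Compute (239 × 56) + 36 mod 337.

239 × 56 = 13384 ≡ 241 (mod 337)
241 + 36 = 277

277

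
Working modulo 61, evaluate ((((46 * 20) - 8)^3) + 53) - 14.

46 * 20 = 920 ≡ 5 (mod 61)
5 - 8 = -3 ≡ 58 (mod 61)
(58)^3 ≡ 34 (mod 61)
34 + 53 = 87 ≡ 26 (mod 61)
26 - 14 = 12

12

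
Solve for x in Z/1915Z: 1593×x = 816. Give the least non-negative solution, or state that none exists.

1627

gcd(1593, 1915) = 1, so a unique solution mod 1915 exists.
1593⁻¹ ≡ 1802 (mod 1915).
x ≡ 1802×816 ≡ 1627 (mod 1915).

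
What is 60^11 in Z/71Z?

Using repeated squaring:
11 in binary is 1011, i.e. 11 = 8 + 2 + 1.
60^1 ≡ 60 (mod 71)
60^2 ≡ 60^2 = 3600 ≡ 50 (mod 71)
60^4 ≡ 50^2 = 2500 ≡ 15 (mod 71)
60^8 ≡ 15^2 = 225 ≡ 12 (mod 71)
60^11 = 60^8 × 60^2 × 60^1 ≡ 12 × 50 × 60 (mod 71).
Accumulate the product:
12 × 50 = 600 ≡ 32
32 × 60 = 1920 ≡ 3

3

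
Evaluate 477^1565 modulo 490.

By square-and-multiply:
1565 in binary is 11000011101, i.e. 1565 = 1024 + 512 + 16 + 8 + 4 + 1.
477^1 ≡ 477 (mod 490)
477^2 ≡ 477^2 = 227529 ≡ 169 (mod 490)
477^4 ≡ 169^2 = 28561 ≡ 141 (mod 490)
477^8 ≡ 141^2 = 19881 ≡ 281 (mod 490)
477^16 ≡ 281^2 = 78961 ≡ 71 (mod 490)
477^32 ≡ 71^2 = 5041 ≡ 141 (mod 490)
477^64 ≡ 141^2 = 19881 ≡ 281 (mod 490)
477^128 ≡ 281^2 = 78961 ≡ 71 (mod 490)
477^256 ≡ 71^2 = 5041 ≡ 141 (mod 490)
477^512 ≡ 141^2 = 19881 ≡ 281 (mod 490)
477^1024 ≡ 281^2 = 78961 ≡ 71 (mod 490)
477^1565 = 477^1024 × 477^512 × 477^16 × 477^8 × 477^4 × 477^1 ≡ 71 × 281 × 71 × 281 × 141 × 477 (mod 490).
Accumulate the product:
71 × 281 = 19951 ≡ 351
351 × 71 = 24921 ≡ 421
421 × 281 = 118301 ≡ 211
211 × 141 = 29751 ≡ 351
351 × 477 = 167427 ≡ 337

337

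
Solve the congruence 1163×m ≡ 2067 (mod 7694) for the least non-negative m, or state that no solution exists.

gcd(1163, 7694) = 1, so a unique solution mod 7694 exists.
1163⁻¹ ≡ 5749 (mod 7694).
m ≡ 5749×2067 ≡ 3647 (mod 7694).

3647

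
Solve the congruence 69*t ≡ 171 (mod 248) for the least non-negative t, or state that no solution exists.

175

gcd(69, 248) = 1, so a unique solution mod 248 exists.
69⁻¹ ≡ 133 (mod 248).
t ≡ 133*171 ≡ 175 (mod 248).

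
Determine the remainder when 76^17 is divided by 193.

173

17 in binary is 10001, i.e. 17 = 16 + 1.
76^1 ≡ 76 (mod 193)
76^2 ≡ 76^2 = 5776 ≡ 179 (mod 193)
76^4 ≡ 179^2 = 32041 ≡ 3 (mod 193)
76^8 ≡ 3^2 = 9 (mod 193)
76^16 ≡ 9^2 = 81 (mod 193)
76^17 = 76^16 * 76^1 ≡ 81 * 76 (mod 193).
81 * 76 = 6156 ≡ 173 (mod 193).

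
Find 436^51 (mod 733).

533

Compute successive squares:
51 in binary is 110011, i.e. 51 = 32 + 16 + 2 + 1.
436^1 ≡ 436 (mod 733)
436^2 ≡ 436^2 = 190096 ≡ 249 (mod 733)
436^4 ≡ 249^2 = 62001 ≡ 429 (mod 733)
436^8 ≡ 429^2 = 184041 ≡ 58 (mod 733)
436^16 ≡ 58^2 = 3364 ≡ 432 (mod 733)
436^32 ≡ 432^2 = 186624 ≡ 442 (mod 733)
436^51 = 436^32 · 436^16 · 436^2 · 436^1 ≡ 442 · 432 · 249 · 436 (mod 733).
Accumulate the product:
442 · 432 = 190944 ≡ 364
364 · 249 = 90636 ≡ 477
477 · 436 = 207972 ≡ 533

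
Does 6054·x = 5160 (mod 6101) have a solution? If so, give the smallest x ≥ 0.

gcd(6054, 6101) = 1, so a unique solution mod 6101 exists.
6054⁻¹ ≡ 3375 (mod 6101).
x ≡ 3375·5160 ≡ 2746 (mod 6101).

2746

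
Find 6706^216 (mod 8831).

Compute successive squares:
216 in binary is 11011000, i.e. 216 = 128 + 64 + 16 + 8.
6706^1 ≡ 6706 (mod 8831)
6706^2 ≡ 6706^2 = 44970436 ≡ 2984 (mod 8831)
6706^4 ≡ 2984^2 = 8904256 ≡ 2608 (mod 8831)
6706^8 ≡ 2608^2 = 6801664 ≡ 1794 (mod 8831)
6706^16 ≡ 1794^2 = 3218436 ≡ 3952 (mod 8831)
6706^32 ≡ 3952^2 = 15618304 ≡ 5096 (mod 8831)
6706^64 ≡ 5096^2 = 25969216 ≡ 6076 (mod 8831)
6706^128 ≡ 6076^2 = 36917776 ≡ 4196 (mod 8831)
6706^216 = 6706^128 × 6706^64 × 6706^16 × 6706^8 ≡ 4196 × 6076 × 3952 × 1794 (mod 8831).
Accumulate the product:
4196 × 6076 = 25494896 ≡ 8630
8630 × 3952 = 34105760 ≡ 438
438 × 1794 = 785772 ≡ 8644

8644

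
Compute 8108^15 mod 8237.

15 in binary is 1111, i.e. 15 = 8 + 4 + 2 + 1.
8108^1 ≡ 8108 (mod 8237)
8108^2 ≡ 8108^2 = 65739664 ≡ 167 (mod 8237)
8108^4 ≡ 167^2 = 27889 ≡ 3178 (mod 8237)
8108^8 ≡ 3178^2 = 10099684 ≡ 1122 (mod 8237)
8108^15 = 8108^8 * 8108^4 * 8108^2 * 8108^1 ≡ 1122 * 3178 * 167 * 8108 (mod 8237).
Accumulate the product:
1122 * 3178 = 3565716 ≡ 7332
7332 * 167 = 1224444 ≡ 5368
5368 * 8108 = 43523744 ≡ 7673

7673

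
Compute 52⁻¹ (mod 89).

By the extended Euclidean algorithm:
89 = 1×52 + 37
52 = 1×37 + 15
37 = 2×15 + 7
15 = 2×7 + 1
7 = 7×1 + 0
gcd(52, 89) = 1, so the inverse exists.
Back-substitute for 1:
1 = 1×15 − 2×7
  = −2×37 + 5×15
  = 5×52 − 7×37
  = −7×89 + 12×52
So 52⁻¹ ≡ 12 (mod 89).

12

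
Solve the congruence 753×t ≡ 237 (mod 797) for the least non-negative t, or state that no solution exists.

375

gcd(753, 797) = 1, so a unique solution mod 797 exists.
753⁻¹ ≡ 163 (mod 797).
t ≡ 163×237 ≡ 375 (mod 797).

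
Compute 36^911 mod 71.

36

By square-and-multiply:
911 in binary is 1110001111, i.e. 911 = 512 + 256 + 128 + 8 + 4 + 2 + 1.
36^1 ≡ 36 (mod 71)
36^2 ≡ 36^2 = 1296 ≡ 18 (mod 71)
36^4 ≡ 18^2 = 324 ≡ 40 (mod 71)
36^8 ≡ 40^2 = 1600 ≡ 38 (mod 71)
36^16 ≡ 38^2 = 1444 ≡ 24 (mod 71)
36^32 ≡ 24^2 = 576 ≡ 8 (mod 71)
36^64 ≡ 8^2 = 64 (mod 71)
36^128 ≡ 64^2 = 4096 ≡ 49 (mod 71)
36^256 ≡ 49^2 = 2401 ≡ 58 (mod 71)
36^512 ≡ 58^2 = 3364 ≡ 27 (mod 71)
36^911 = 36^512 · 36^256 · 36^128 · 36^8 · 36^4 · 36^2 · 36^1 ≡ 27 · 58 · 49 · 38 · 40 · 18 · 36 (mod 71).
Accumulate the product:
27 · 58 = 1566 ≡ 4
4 · 49 = 196 ≡ 54
54 · 38 = 2052 ≡ 64
64 · 40 = 2560 ≡ 4
4 · 18 = 72 ≡ 1
1 · 36 = 36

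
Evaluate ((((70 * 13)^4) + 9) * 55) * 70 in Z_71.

70 * 13 = 910 ≡ 58 (mod 71)
(58)^4 ≡ 19 (mod 71)
19 + 9 = 28
28 * 55 = 1540 ≡ 49 (mod 71)
49 * 70 = 3430 ≡ 22 (mod 71)

22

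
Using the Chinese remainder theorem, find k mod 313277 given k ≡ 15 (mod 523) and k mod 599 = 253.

237457

523⁻¹ mod 599: 523*465 ≡ 1 (mod 599), so 523⁻¹ ≡ 465.
k = 15 + 523*((253 − 15)*465 mod 599) = 15 + 523*454 = 237457.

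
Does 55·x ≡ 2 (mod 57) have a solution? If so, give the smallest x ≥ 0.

gcd(55, 57) = 1, so a unique solution mod 57 exists.
55⁻¹ ≡ 28 (mod 57).
x ≡ 28·2 ≡ 56 (mod 57).

56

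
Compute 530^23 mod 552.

392

23 in binary is 10111, i.e. 23 = 16 + 4 + 2 + 1.
530^1 ≡ 530 (mod 552)
530^2 ≡ 530^2 = 280900 ≡ 484 (mod 552)
530^4 ≡ 484^2 = 234256 ≡ 208 (mod 552)
530^8 ≡ 208^2 = 43264 ≡ 208 (mod 552)
530^16 ≡ 208^2 = 43264 ≡ 208 (mod 552)
530^23 = 530^16 × 530^4 × 530^2 × 530^1 ≡ 208 × 208 × 484 × 530 (mod 552).
Accumulate the product:
208 × 208 = 43264 ≡ 208
208 × 484 = 100672 ≡ 208
208 × 530 = 110240 ≡ 392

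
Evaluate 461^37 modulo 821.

153

461^1 ≡ 461 (mod 821)
461^2 ≡ 461^2 = 212521 ≡ 703 (mod 821)
461^4 ≡ 703^2 = 494209 ≡ 788 (mod 821)
461^8 ≡ 788^2 = 620944 ≡ 268 (mod 821)
461^16 ≡ 268^2 = 71824 ≡ 397 (mod 821)
461^32 ≡ 397^2 = 157609 ≡ 798 (mod 821)
461^37 = 461^32 × 461^4 × 461^1 ≡ 798 × 788 × 461 (mod 821).
Accumulate the product:
798 × 788 = 628824 ≡ 759
759 × 461 = 349899 ≡ 153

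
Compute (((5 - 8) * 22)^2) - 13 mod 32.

5 - 8 = -3 ≡ 29 (mod 32)
29 * 22 = 638 ≡ 30 (mod 32)
(30)^2 ≡ 4 (mod 32)
4 - 13 = -9 ≡ 23 (mod 32)

23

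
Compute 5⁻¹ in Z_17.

7

By the extended Euclidean algorithm:
17 = 3*5 + 2
5 = 2*2 + 1
2 = 2*1 + 0
gcd(5, 17) = 1, so the inverse exists.
Back-substitute for 1:
1 = 1*5 − 2*2
  = −2*17 + 7*5
So 5⁻¹ ≡ 7 (mod 17).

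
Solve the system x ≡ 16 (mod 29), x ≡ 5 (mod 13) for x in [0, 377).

161

29⁻¹ mod 13: 29·9 ≡ 1 (mod 13), so 29⁻¹ ≡ 9.
x = 16 + 29·((5 − 16)·9 mod 13) = 16 + 29·5 = 161.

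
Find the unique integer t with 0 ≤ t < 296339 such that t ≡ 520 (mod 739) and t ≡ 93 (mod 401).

739⁻¹ mod 401: 739×70 ≡ 1 (mod 401), so 739⁻¹ ≡ 70.
t = 520 + 739×((93 − 520)×70 mod 401) = 520 + 739×185 = 137235.

137235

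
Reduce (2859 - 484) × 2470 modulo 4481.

621

2859 - 484 = 2375
2375 × 2470 = 5866250 ≡ 621 (mod 4481)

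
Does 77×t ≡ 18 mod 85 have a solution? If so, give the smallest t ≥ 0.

gcd(77, 85) = 1, so a unique solution mod 85 exists.
77⁻¹ ≡ 53 (mod 85).
t ≡ 53×18 ≡ 19 (mod 85).

19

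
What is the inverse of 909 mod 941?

941 = 1×909 + 32
909 = 28×32 + 13
32 = 2×13 + 6
13 = 2×6 + 1
6 = 6×1 + 0
gcd(909, 941) = 1, so the inverse exists.
Back-substitute for 1:
1 = 1×13 − 2×6
  = −2×32 + 5×13
  = 5×909 − 142×32
  = −142×941 + 147×909
So 909⁻¹ ≡ 147 (mod 941).

147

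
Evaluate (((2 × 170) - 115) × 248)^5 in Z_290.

2 × 170 = 340 ≡ 50 (mod 290)
50 - 115 = -65 ≡ 225 (mod 290)
225 × 248 = 55800 ≡ 120 (mod 290)
(120)^5 ≡ 270 (mod 290)

270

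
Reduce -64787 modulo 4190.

2253

-64787 = -16·4190 + 2253, so -64787 ≡ 2253 (mod 4190).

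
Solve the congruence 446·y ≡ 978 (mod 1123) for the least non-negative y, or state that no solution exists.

gcd(446, 1123) = 1, so a unique solution mod 1123 exists.
446⁻¹ ≡ 491 (mod 1123).
y ≡ 491·978 ≡ 677 (mod 1123).

677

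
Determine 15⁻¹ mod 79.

58

Run the extended Euclidean algorithm:
79 = 5×15 + 4
15 = 3×4 + 3
4 = 1×3 + 1
3 = 3×1 + 0
gcd(15, 79) = 1, so the inverse exists.
Bézout: 1 = 4×79 − 21×15.
So 15⁻¹ ≡ −21 ≡ 58 (mod 79).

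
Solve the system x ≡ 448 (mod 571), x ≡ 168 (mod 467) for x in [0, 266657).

571⁻¹ mod 467: 571*238 ≡ 1 (mod 467), so 571⁻¹ ≡ 238.
x = 448 + 571*((168 − 448)*238 mod 467) = 448 + 571*141 = 80959.
Check: 80959 mod 571 = 448, 80959 mod 467 = 168. ✓

80959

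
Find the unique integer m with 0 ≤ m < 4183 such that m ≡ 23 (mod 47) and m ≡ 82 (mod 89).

47⁻¹ mod 89: 47·36 ≡ 1 (mod 89), so 47⁻¹ ≡ 36.
m = 23 + 47·((82 − 23)·36 mod 89) = 23 + 47·77 = 3642.

3642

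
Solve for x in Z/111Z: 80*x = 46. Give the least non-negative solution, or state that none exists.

20

gcd(80, 111) = 1, so a unique solution mod 111 exists.
80⁻¹ ≡ 68 (mod 111).
x ≡ 68*46 ≡ 20 (mod 111).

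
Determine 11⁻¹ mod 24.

11

24 = 2×11 + 2
11 = 5×2 + 1
2 = 2×1 + 0
gcd(11, 24) = 1, so the inverse exists.
Bézout: 1 = −5×24 + 11×11.
So 11⁻¹ ≡ 11 (mod 24).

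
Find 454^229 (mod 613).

282

229 in binary is 11100101, i.e. 229 = 128 + 64 + 32 + 4 + 1.
454^1 ≡ 454 (mod 613)
454^2 ≡ 454^2 = 206116 ≡ 148 (mod 613)
454^4 ≡ 148^2 = 21904 ≡ 449 (mod 613)
454^8 ≡ 449^2 = 201601 ≡ 537 (mod 613)
454^16 ≡ 537^2 = 288369 ≡ 259 (mod 613)
454^32 ≡ 259^2 = 67081 ≡ 264 (mod 613)
454^64 ≡ 264^2 = 69696 ≡ 427 (mod 613)
454^128 ≡ 427^2 = 182329 ≡ 268 (mod 613)
454^229 = 454^128 × 454^64 × 454^32 × 454^4 × 454^1 ≡ 268 × 427 × 264 × 449 × 454 (mod 613).
Accumulate the product:
268 × 427 = 114436 ≡ 418
418 × 264 = 110352 ≡ 12
12 × 449 = 5388 ≡ 484
484 × 454 = 219736 ≡ 282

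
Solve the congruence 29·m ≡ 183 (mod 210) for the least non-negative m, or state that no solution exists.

57

gcd(29, 210) = 1, so a unique solution mod 210 exists.
29⁻¹ ≡ 29 (mod 210).
m ≡ 29·183 ≡ 57 (mod 210).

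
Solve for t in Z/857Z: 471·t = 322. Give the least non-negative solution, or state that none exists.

gcd(471, 857) = 1, so a unique solution mod 857 exists.
471⁻¹ ≡ 242 (mod 857).
t ≡ 242·322 ≡ 794 (mod 857).

794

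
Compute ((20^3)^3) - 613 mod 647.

485

(20)^3 ≡ 236 (mod 647)
(236)^3 ≡ 451 (mod 647)
451 - 613 = -162 ≡ 485 (mod 647)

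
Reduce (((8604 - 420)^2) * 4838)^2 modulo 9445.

8604 - 420 = 8184
(8184)^2 ≡ 3361 (mod 9445)
3361 * 4838 = 16260518 ≡ 5673 (mod 9445)
(5673)^2 ≡ 3814 (mod 9445)

3814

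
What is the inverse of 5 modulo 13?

8

By the extended Euclidean algorithm:
13 = 2*5 + 3
5 = 1*3 + 2
3 = 1*2 + 1
2 = 2*1 + 0
gcd(5, 13) = 1, so the inverse exists.
Bézout: 1 = 2*13 − 5*5.
So 5⁻¹ ≡ −5 ≡ 8 (mod 13).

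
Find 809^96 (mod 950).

191

96 in binary is 1100000, i.e. 96 = 64 + 32.
809^1 ≡ 809 (mod 950)
809^2 ≡ 809^2 = 654481 ≡ 881 (mod 950)
809^4 ≡ 881^2 = 776161 ≡ 11 (mod 950)
809^8 ≡ 11^2 = 121 (mod 950)
809^16 ≡ 121^2 = 14641 ≡ 391 (mod 950)
809^32 ≡ 391^2 = 152881 ≡ 881 (mod 950)
809^64 ≡ 881^2 = 776161 ≡ 11 (mod 950)
809^96 = 809^64 * 809^32 ≡ 11 * 881 (mod 950).
11 * 881 = 9691 ≡ 191 (mod 950).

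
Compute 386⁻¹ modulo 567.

260

Apply the Euclidean algorithm and back-substitute:
567 = 1*386 + 181
386 = 2*181 + 24
181 = 7*24 + 13
24 = 1*13 + 11
13 = 1*11 + 2
11 = 5*2 + 1
2 = 2*1 + 0
gcd(386, 567) = 1, so the inverse exists.
Back-substitute for 1:
1 = 1*11 − 5*2
  = −5*13 + 6*11
  = 6*24 − 11*13
  = −11*181 + 83*24
  = 83*386 − 177*181
  = −177*567 + 260*386
So 386⁻¹ ≡ 260 (mod 567).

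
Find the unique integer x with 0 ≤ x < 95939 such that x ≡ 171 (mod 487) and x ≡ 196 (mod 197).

487⁻¹ mod 197: 487×161 ≡ 1 (mod 197), so 487⁻¹ ≡ 161.
x = 171 + 487×((196 − 171)×161 mod 197) = 171 + 487×85 = 41566.
Check: 41566 mod 487 = 171, 41566 mod 197 = 196. ✓

41566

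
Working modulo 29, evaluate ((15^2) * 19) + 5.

17

(15)^2 ≡ 22 (mod 29)
22 * 19 = 418 ≡ 12 (mod 29)
12 + 5 = 17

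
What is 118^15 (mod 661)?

118^1 ≡ 118 (mod 661)
118^2 ≡ 118^2 = 13924 ≡ 43 (mod 661)
118^4 ≡ 43^2 = 1849 ≡ 527 (mod 661)
118^8 ≡ 527^2 = 277729 ≡ 109 (mod 661)
118^15 = 118^8 * 118^4 * 118^2 * 118^1 ≡ 109 * 527 * 43 * 118 (mod 661).
Accumulate the product:
109 * 527 = 57443 ≡ 597
597 * 43 = 25671 ≡ 553
553 * 118 = 65254 ≡ 476

476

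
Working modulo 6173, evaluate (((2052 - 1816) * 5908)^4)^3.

2052 - 1816 = 236
236 * 5908 = 1394288 ≡ 5363 (mod 6173)
(5363)^4 ≡ 5798 (mod 6173)
(5798)^3 ≡ 1564 (mod 6173)

1564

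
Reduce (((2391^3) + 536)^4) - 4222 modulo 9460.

(2391)^3 ≡ 5751 (mod 9460)
5751 + 536 = 6287
(6287)^4 ≡ 8281 (mod 9460)
8281 - 4222 = 4059

4059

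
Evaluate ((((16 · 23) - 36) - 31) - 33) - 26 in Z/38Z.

16 · 23 = 368 ≡ 26 (mod 38)
26 - 36 = -10 ≡ 28 (mod 38)
28 - 31 = -3 ≡ 35 (mod 38)
35 - 33 = 2
2 - 26 = -24 ≡ 14 (mod 38)

14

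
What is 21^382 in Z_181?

By square-and-multiply:
382 in binary is 101111110, i.e. 382 = 256 + 64 + 32 + 16 + 8 + 4 + 2.
21^1 ≡ 21 (mod 181)
21^2 ≡ 21^2 = 441 ≡ 79 (mod 181)
21^4 ≡ 79^2 = 6241 ≡ 87 (mod 181)
21^8 ≡ 87^2 = 7569 ≡ 148 (mod 181)
21^16 ≡ 148^2 = 21904 ≡ 3 (mod 181)
21^32 ≡ 3^2 = 9 (mod 181)
21^64 ≡ 9^2 = 81 (mod 181)
21^128 ≡ 81^2 = 6561 ≡ 45 (mod 181)
21^256 ≡ 45^2 = 2025 ≡ 34 (mod 181)
21^382 = 21^256 × 21^64 × 21^32 × 21^16 × 21^8 × 21^4 × 21^2 ≡ 34 × 81 × 9 × 3 × 148 × 87 × 79 (mod 181).
Accumulate the product:
34 × 81 = 2754 ≡ 39
39 × 9 = 351 ≡ 170
170 × 3 = 510 ≡ 148
148 × 148 = 21904 ≡ 3
3 × 87 = 261 ≡ 80
80 × 79 = 6320 ≡ 166

166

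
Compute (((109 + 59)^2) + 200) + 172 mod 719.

109 + 59 = 168
(168)^2 ≡ 183 (mod 719)
183 + 200 = 383
383 + 172 = 555

555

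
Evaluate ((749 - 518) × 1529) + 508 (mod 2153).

749 - 518 = 231
231 × 1529 = 353199 ≡ 107 (mod 2153)
107 + 508 = 615

615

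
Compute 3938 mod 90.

68

3938 = 43·90 + 68, so 3938 ≡ 68 (mod 90).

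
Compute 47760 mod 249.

201

47760 = 191·249 + 201, so 47760 ≡ 201 (mod 249).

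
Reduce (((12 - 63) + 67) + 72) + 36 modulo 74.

50

12 - 63 = -51 ≡ 23 (mod 74)
23 + 67 = 90 ≡ 16 (mod 74)
16 + 72 = 88 ≡ 14 (mod 74)
14 + 36 = 50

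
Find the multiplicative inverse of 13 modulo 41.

19

Run the extended Euclidean algorithm:
41 = 3*13 + 2
13 = 6*2 + 1
2 = 2*1 + 0
gcd(13, 41) = 1, so the inverse exists.
Bézout: 1 = −6*41 + 19*13.
So 13⁻¹ ≡ 19 (mod 41).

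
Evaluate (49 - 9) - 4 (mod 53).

36

49 - 9 = 40
40 - 4 = 36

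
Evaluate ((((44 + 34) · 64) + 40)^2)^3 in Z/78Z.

40

44 + 34 = 78 ≡ 0 (mod 78)
0 · 64 = 0
0 + 40 = 40
(40)^2 ≡ 40 (mod 78)
(40)^3 ≡ 40 (mod 78)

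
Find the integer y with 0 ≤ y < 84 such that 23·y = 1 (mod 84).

11

By the extended Euclidean algorithm:
84 = 3×23 + 15
23 = 1×15 + 8
15 = 1×8 + 7
8 = 1×7 + 1
7 = 7×1 + 0
gcd(23, 84) = 1, so the inverse exists.
Bézout: 1 = −3×84 + 11×23.
So 23⁻¹ ≡ 11 (mod 84).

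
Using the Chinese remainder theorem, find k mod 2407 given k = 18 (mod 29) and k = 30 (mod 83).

279

29⁻¹ mod 83: 29·63 ≡ 1 (mod 83), so 29⁻¹ ≡ 63.
k = 18 + 29·((30 − 18)·63 mod 83) = 18 + 29·9 = 279.
Check: 279 mod 29 = 18, 279 mod 83 = 30. ✓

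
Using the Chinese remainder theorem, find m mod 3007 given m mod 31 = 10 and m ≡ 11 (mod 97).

31⁻¹ mod 97: 31*72 ≡ 1 (mod 97), so 31⁻¹ ≡ 72.
m = 10 + 31*((11 − 10)*72 mod 97) = 10 + 31*72 = 2242.
Check: 2242 mod 31 = 10, 2242 mod 97 = 11. ✓

2242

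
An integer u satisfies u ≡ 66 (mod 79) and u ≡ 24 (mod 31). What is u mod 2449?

303

79⁻¹ mod 31: 79*11 ≡ 1 (mod 31), so 79⁻¹ ≡ 11.
u = 66 + 79*((24 − 66)*11 mod 31) = 66 + 79*3 = 303.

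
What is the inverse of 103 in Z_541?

541 = 5·103 + 26
103 = 3·26 + 25
26 = 1·25 + 1
25 = 25·1 + 0
gcd(103, 541) = 1, so the inverse exists.
Bézout: 1 = 4·541 − 21·103.
So 103⁻¹ ≡ −21 ≡ 520 (mod 541).

520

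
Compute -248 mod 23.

-248 = -11×23 + 5, so -248 ≡ 5 (mod 23).

5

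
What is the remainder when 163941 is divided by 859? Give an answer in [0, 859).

163941 = 190*859 + 731, so 163941 ≡ 731 (mod 859).

731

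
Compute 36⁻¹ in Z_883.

Run the extended Euclidean algorithm:
883 = 24*36 + 19
36 = 1*19 + 17
19 = 1*17 + 2
17 = 8*2 + 1
2 = 2*1 + 0
gcd(36, 883) = 1, so the inverse exists.
Back-substitute for 1:
1 = 1*17 − 8*2
  = −8*19 + 9*17
  = 9*36 − 17*19
  = −17*883 + 417*36
So 36⁻¹ ≡ 417 (mod 883).

417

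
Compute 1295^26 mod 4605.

26 in binary is 11010, i.e. 26 = 16 + 8 + 2.
1295^1 ≡ 1295 (mod 4605)
1295^2 ≡ 1295^2 = 1677025 ≡ 805 (mod 4605)
1295^4 ≡ 805^2 = 648025 ≡ 3325 (mod 4605)
1295^8 ≡ 3325^2 = 11055625 ≡ 3625 (mod 4605)
1295^16 ≡ 3625^2 = 13140625 ≡ 2560 (mod 4605)
1295^26 = 1295^16 · 1295^8 · 1295^2 ≡ 2560 · 3625 · 805 (mod 4605).
Accumulate the product:
2560 · 3625 = 9280000 ≡ 925
925 · 805 = 744625 ≡ 3220

3220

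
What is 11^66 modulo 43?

66 in binary is 1000010, i.e. 66 = 64 + 2.
11^1 ≡ 11 (mod 43)
11^2 ≡ 11^2 = 121 ≡ 35 (mod 43)
11^4 ≡ 35^2 = 1225 ≡ 21 (mod 43)
11^8 ≡ 21^2 = 441 ≡ 11 (mod 43)
11^16 ≡ 11^2 = 121 ≡ 35 (mod 43)
11^32 ≡ 35^2 = 1225 ≡ 21 (mod 43)
11^64 ≡ 21^2 = 441 ≡ 11 (mod 43)
11^66 = 11^64 · 11^2 ≡ 11 · 35 (mod 43).
11 · 35 = 385 ≡ 41 (mod 43).

41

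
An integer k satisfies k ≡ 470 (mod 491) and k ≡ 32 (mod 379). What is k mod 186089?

491⁻¹ mod 379: 491·44 ≡ 1 (mod 379), so 491⁻¹ ≡ 44.
k = 470 + 491·((32 − 470)·44 mod 379) = 470 + 491·57 = 28457.

28457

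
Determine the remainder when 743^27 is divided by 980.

By square-and-multiply:
743^1 ≡ 743 (mod 980)
743^2 ≡ 743^2 = 552049 ≡ 309 (mod 980)
743^4 ≡ 309^2 = 95481 ≡ 421 (mod 980)
743^8 ≡ 421^2 = 177241 ≡ 841 (mod 980)
743^16 ≡ 841^2 = 707281 ≡ 701 (mod 980)
743^27 = 743^16 * 743^8 * 743^2 * 743^1 ≡ 701 * 841 * 309 * 743 (mod 980).
Accumulate the product:
701 * 841 = 589541 ≡ 561
561 * 309 = 173349 ≡ 869
869 * 743 = 645667 ≡ 827

827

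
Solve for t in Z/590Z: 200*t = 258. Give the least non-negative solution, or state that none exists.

no solution

gcd(200, 590) = 10, and 10 does not divide 258.
So the congruence has no solution.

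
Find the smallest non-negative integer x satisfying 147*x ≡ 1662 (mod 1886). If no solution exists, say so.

1166

gcd(147, 1886) = 1, so a unique solution mod 1886 exists.
147⁻¹ ≡ 1283 (mod 1886).
x ≡ 1283*1662 ≡ 1166 (mod 1886).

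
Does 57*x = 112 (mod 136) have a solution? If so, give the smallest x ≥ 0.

64

gcd(57, 136) = 1, so a unique solution mod 136 exists.
57⁻¹ ≡ 105 (mod 136).
x ≡ 105*112 ≡ 64 (mod 136).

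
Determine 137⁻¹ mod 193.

193 = 1·137 + 56
137 = 2·56 + 25
56 = 2·25 + 6
25 = 4·6 + 1
6 = 6·1 + 0
gcd(137, 193) = 1, so the inverse exists.
Back-substitute for 1:
1 = 1·25 − 4·6
  = −4·56 + 9·25
  = 9·137 − 22·56
  = −22·193 + 31·137
So 137⁻¹ ≡ 31 (mod 193).

31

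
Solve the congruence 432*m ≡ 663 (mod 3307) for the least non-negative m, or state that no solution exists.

1678

gcd(432, 3307) = 1, so a unique solution mod 3307 exists.
432⁻¹ ≡ 222 (mod 3307).
m ≡ 222*663 ≡ 1678 (mod 3307).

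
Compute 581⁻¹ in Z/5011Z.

69

By the extended Euclidean algorithm:
5011 = 8*581 + 363
581 = 1*363 + 218
363 = 1*218 + 145
218 = 1*145 + 73
145 = 1*73 + 72
73 = 1*72 + 1
72 = 72*1 + 0
gcd(581, 5011) = 1, so the inverse exists.
Back-substitute for 1:
1 = 1*73 − 1*72
  = −1*145 + 2*73
  = 2*218 − 3*145
  = −3*363 + 5*218
  = 5*581 − 8*363
  = −8*5011 + 69*581
So 581⁻¹ ≡ 69 (mod 5011).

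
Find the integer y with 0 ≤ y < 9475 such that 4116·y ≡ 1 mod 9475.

6586

9475 = 2·4116 + 1243
4116 = 3·1243 + 387
1243 = 3·387 + 82
387 = 4·82 + 59
82 = 1·59 + 23
59 = 2·23 + 13
23 = 1·13 + 10
13 = 1·10 + 3
10 = 3·3 + 1
3 = 3·1 + 0
gcd(4116, 9475) = 1, so the inverse exists.
Bézout: 1 = 1255·9475 − 2889·4116.
So 4116⁻¹ ≡ −2889 ≡ 6586 (mod 9475).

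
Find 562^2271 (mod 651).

By square-and-multiply:
562^1 ≡ 562 (mod 651)
562^2 ≡ 562^2 = 315844 ≡ 109 (mod 651)
562^4 ≡ 109^2 = 11881 ≡ 163 (mod 651)
562^8 ≡ 163^2 = 26569 ≡ 529 (mod 651)
562^16 ≡ 529^2 = 279841 ≡ 562 (mod 651)
562^32 ≡ 562^2 = 315844 ≡ 109 (mod 651)
562^64 ≡ 109^2 = 11881 ≡ 163 (mod 651)
562^128 ≡ 163^2 = 26569 ≡ 529 (mod 651)
562^256 ≡ 529^2 = 279841 ≡ 562 (mod 651)
562^512 ≡ 562^2 = 315844 ≡ 109 (mod 651)
562^1024 ≡ 109^2 = 11881 ≡ 163 (mod 651)
562^2048 ≡ 163^2 = 26569 ≡ 529 (mod 651)
562^2271 = 562^2048 * 562^128 * 562^64 * 562^16 * 562^8 * 562^4 * 562^2 * 562^1 ≡ 529 * 529 * 163 * 562 * 529 * 163 * 109 * 562 (mod 651).
Accumulate the product:
529 * 529 = 279841 ≡ 562
562 * 163 = 91606 ≡ 466
466 * 562 = 261892 ≡ 190
190 * 529 = 100510 ≡ 256
256 * 163 = 41728 ≡ 64
64 * 109 = 6976 ≡ 466
466 * 562 = 261892 ≡ 190

190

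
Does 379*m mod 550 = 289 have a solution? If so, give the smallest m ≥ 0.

291

gcd(379, 550) = 1, so a unique solution mod 550 exists.
379⁻¹ ≡ 119 (mod 550).
m ≡ 119*289 ≡ 291 (mod 550).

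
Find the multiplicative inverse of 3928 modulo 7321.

520

Apply the Euclidean algorithm and back-substitute:
7321 = 1·3928 + 3393
3928 = 1·3393 + 535
3393 = 6·535 + 183
535 = 2·183 + 169
183 = 1·169 + 14
169 = 12·14 + 1
14 = 14·1 + 0
gcd(3928, 7321) = 1, so the inverse exists.
Bézout: 1 = −279·7321 + 520·3928.
So 3928⁻¹ ≡ 520 (mod 7321).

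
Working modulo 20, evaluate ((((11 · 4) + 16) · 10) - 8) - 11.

11 · 4 = 44 ≡ 4 (mod 20)
4 + 16 = 20 ≡ 0 (mod 20)
0 · 10 = 0
0 - 8 = -8 ≡ 12 (mod 20)
12 - 11 = 1

1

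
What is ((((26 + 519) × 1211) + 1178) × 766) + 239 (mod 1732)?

26 + 519 = 545
545 × 1211 = 659995 ≡ 103 (mod 1732)
103 + 1178 = 1281
1281 × 766 = 981246 ≡ 934 (mod 1732)
934 + 239 = 1173

1173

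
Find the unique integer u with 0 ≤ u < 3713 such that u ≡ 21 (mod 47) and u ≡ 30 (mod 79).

820

47⁻¹ mod 79: 47×37 ≡ 1 (mod 79), so 47⁻¹ ≡ 37.
u = 21 + 47×((30 − 21)×37 mod 79) = 21 + 47×17 = 820.
Check: 820 mod 47 = 21, 820 mod 79 = 30. ✓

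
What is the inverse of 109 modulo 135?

109

Apply the Euclidean algorithm and back-substitute:
135 = 1*109 + 26
109 = 4*26 + 5
26 = 5*5 + 1
5 = 5*1 + 0
gcd(109, 135) = 1, so the inverse exists.
Back-substitute for 1:
1 = 1*26 − 5*5
  = −5*109 + 21*26
  = 21*135 − 26*109
So 109⁻¹ ≡ −26 ≡ 109 (mod 135).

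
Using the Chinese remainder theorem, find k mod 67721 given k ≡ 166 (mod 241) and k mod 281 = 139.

22338

241⁻¹ mod 281: 241×7 ≡ 1 (mod 281), so 241⁻¹ ≡ 7.
k = 166 + 241×((139 − 166)×7 mod 281) = 166 + 241×92 = 22338.
Check: 22338 mod 241 = 166, 22338 mod 281 = 139. ✓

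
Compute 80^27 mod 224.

27 in binary is 11011, i.e. 27 = 16 + 8 + 2 + 1.
80^1 ≡ 80 (mod 224)
80^2 ≡ 80^2 = 6400 ≡ 128 (mod 224)
80^4 ≡ 128^2 = 16384 ≡ 32 (mod 224)
80^8 ≡ 32^2 = 1024 ≡ 128 (mod 224)
80^16 ≡ 128^2 = 16384 ≡ 32 (mod 224)
80^27 = 80^16 · 80^8 · 80^2 · 80^1 ≡ 32 · 128 · 128 · 80 (mod 224).
Accumulate the product:
32 · 128 = 4096 ≡ 64
64 · 128 = 8192 ≡ 128
128 · 80 = 10240 ≡ 160

160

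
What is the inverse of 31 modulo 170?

11

By the extended Euclidean algorithm:
170 = 5·31 + 15
31 = 2·15 + 1
15 = 15·1 + 0
gcd(31, 170) = 1, so the inverse exists.
Bézout: 1 = −2·170 + 11·31.
So 31⁻¹ ≡ 11 (mod 170).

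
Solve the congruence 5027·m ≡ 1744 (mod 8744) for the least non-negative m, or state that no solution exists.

2192

gcd(5027, 8744) = 1, so a unique solution mod 8744 exists.
5027⁻¹ ≡ 7923 (mod 8744).
m ≡ 7923·1744 ≡ 2192 (mod 8744).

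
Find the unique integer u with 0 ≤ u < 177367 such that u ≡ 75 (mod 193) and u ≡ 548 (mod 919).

193⁻¹ mod 919: 193·100 ≡ 1 (mod 919), so 193⁻¹ ≡ 100.
u = 75 + 193·((548 − 75)·100 mod 919) = 75 + 193·431 = 83258.

83258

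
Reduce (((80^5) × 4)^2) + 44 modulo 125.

(80)^5 ≡ 0 (mod 125)
0 × 4 = 0
(0)^2 ≡ 0 (mod 125)
0 + 44 = 44

44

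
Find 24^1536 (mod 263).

88

Compute successive squares:
1536 in binary is 11000000000, i.e. 1536 = 1024 + 512.
24^1 ≡ 24 (mod 263)
24^2 ≡ 24^2 = 576 ≡ 50 (mod 263)
24^4 ≡ 50^2 = 2500 ≡ 133 (mod 263)
24^8 ≡ 133^2 = 17689 ≡ 68 (mod 263)
24^16 ≡ 68^2 = 4624 ≡ 153 (mod 263)
24^32 ≡ 153^2 = 23409 ≡ 2 (mod 263)
24^64 ≡ 2^2 = 4 (mod 263)
24^128 ≡ 4^2 = 16 (mod 263)
24^256 ≡ 16^2 = 256 (mod 263)
24^512 ≡ 256^2 = 65536 ≡ 49 (mod 263)
24^1024 ≡ 49^2 = 2401 ≡ 34 (mod 263)
24^1536 = 24^1024 · 24^512 ≡ 34 · 49 (mod 263).
34 · 49 = 1666 ≡ 88 (mod 263).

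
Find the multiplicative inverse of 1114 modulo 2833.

Apply the Euclidean algorithm and back-substitute:
2833 = 2×1114 + 605
1114 = 1×605 + 509
605 = 1×509 + 96
509 = 5×96 + 29
96 = 3×29 + 9
29 = 3×9 + 2
9 = 4×2 + 1
2 = 2×1 + 0
gcd(1114, 2833) = 1, so the inverse exists.
Bézout: 1 = 499×2833 − 1269×1114.
So 1114⁻¹ ≡ −1269 ≡ 1564 (mod 2833).

1564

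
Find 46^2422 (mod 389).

294

2422 in binary is 100101110110, i.e. 2422 = 2048 + 256 + 64 + 32 + 16 + 4 + 2.
46^1 ≡ 46 (mod 389)
46^2 ≡ 46^2 = 2116 ≡ 171 (mod 389)
46^4 ≡ 171^2 = 29241 ≡ 66 (mod 389)
46^8 ≡ 66^2 = 4356 ≡ 77 (mod 389)
46^16 ≡ 77^2 = 5929 ≡ 94 (mod 389)
46^32 ≡ 94^2 = 8836 ≡ 278 (mod 389)
46^64 ≡ 278^2 = 77284 ≡ 262 (mod 389)
46^128 ≡ 262^2 = 68644 ≡ 180 (mod 389)
46^256 ≡ 180^2 = 32400 ≡ 113 (mod 389)
46^512 ≡ 113^2 = 12769 ≡ 321 (mod 389)
46^1024 ≡ 321^2 = 103041 ≡ 345 (mod 389)
46^2048 ≡ 345^2 = 119025 ≡ 380 (mod 389)
46^2422 = 46^2048 · 46^256 · 46^64 · 46^32 · 46^16 · 46^4 · 46^2 ≡ 380 · 113 · 262 · 278 · 94 · 66 · 171 (mod 389).
Accumulate the product:
380 · 113 = 42940 ≡ 150
150 · 262 = 39300 ≡ 11
11 · 278 = 3058 ≡ 335
335 · 94 = 31490 ≡ 370
370 · 66 = 24420 ≡ 302
302 · 171 = 51642 ≡ 294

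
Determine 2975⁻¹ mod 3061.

Apply the Euclidean algorithm and back-substitute:
3061 = 1·2975 + 86
2975 = 34·86 + 51
86 = 1·51 + 35
51 = 1·35 + 16
35 = 2·16 + 3
16 = 5·3 + 1
3 = 3·1 + 0
gcd(2975, 3061) = 1, so the inverse exists.
Back-substitute for 1:
1 = 1·16 − 5·3
  = −5·35 + 11·16
  = 11·51 − 16·35
  = −16·86 + 27·51
  = 27·2975 − 934·86
  = −934·3061 + 961·2975
So 2975⁻¹ ≡ 961 (mod 3061).

961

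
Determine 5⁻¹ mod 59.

Run the extended Euclidean algorithm:
59 = 11·5 + 4
5 = 1·4 + 1
4 = 4·1 + 0
gcd(5, 59) = 1, so the inverse exists.
Back-substitute for 1:
1 = 1·5 − 1·4
  = −1·59 + 12·5
So 5⁻¹ ≡ 12 (mod 59).

12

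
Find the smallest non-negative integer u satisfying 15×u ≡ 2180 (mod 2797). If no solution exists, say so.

2010

gcd(15, 2797) = 1, so a unique solution mod 2797 exists.
15⁻¹ ≡ 373 (mod 2797).
u ≡ 373×2180 ≡ 2010 (mod 2797).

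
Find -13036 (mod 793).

445

-13036 = -17×793 + 445, so -13036 ≡ 445 (mod 793).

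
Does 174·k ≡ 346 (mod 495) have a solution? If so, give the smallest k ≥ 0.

gcd(174, 495) = 3, and 3 does not divide 346.
So the congruence has no solution.

no solution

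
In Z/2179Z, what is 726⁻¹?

2176

2179 = 3·726 + 1
726 = 726·1 + 0
gcd(726, 2179) = 1, so the inverse exists.
Bézout: 1 = 1·2179 − 3·726.
So 726⁻¹ ≡ −3 ≡ 2176 (mod 2179).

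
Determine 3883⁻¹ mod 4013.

By the extended Euclidean algorithm:
4013 = 1×3883 + 130
3883 = 29×130 + 113
130 = 1×113 + 17
113 = 6×17 + 11
17 = 1×11 + 6
11 = 1×6 + 5
6 = 1×5 + 1
5 = 5×1 + 0
gcd(3883, 4013) = 1, so the inverse exists.
Bézout: 1 = 687×4013 − 710×3883.
So 3883⁻¹ ≡ −710 ≡ 3303 (mod 4013).

3303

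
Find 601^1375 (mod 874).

829

Using repeated squaring:
1375 in binary is 10101011111, i.e. 1375 = 1024 + 256 + 64 + 16 + 8 + 4 + 2 + 1.
601^1 ≡ 601 (mod 874)
601^2 ≡ 601^2 = 361201 ≡ 239 (mod 874)
601^4 ≡ 239^2 = 57121 ≡ 311 (mod 874)
601^8 ≡ 311^2 = 96721 ≡ 581 (mod 874)
601^16 ≡ 581^2 = 337561 ≡ 197 (mod 874)
601^32 ≡ 197^2 = 38809 ≡ 353 (mod 874)
601^64 ≡ 353^2 = 124609 ≡ 501 (mod 874)
601^128 ≡ 501^2 = 251001 ≡ 163 (mod 874)
601^256 ≡ 163^2 = 26569 ≡ 349 (mod 874)
601^512 ≡ 349^2 = 121801 ≡ 315 (mod 874)
601^1024 ≡ 315^2 = 99225 ≡ 463 (mod 874)
601^1375 = 601^1024 · 601^256 · 601^64 · 601^16 · 601^8 · 601^4 · 601^2 · 601^1 ≡ 463 · 349 · 501 · 197 · 581 · 311 · 239 · 601 (mod 874).
Accumulate the product:
463 · 349 = 161587 ≡ 771
771 · 501 = 386271 ≡ 837
837 · 197 = 164889 ≡ 577
577 · 581 = 335237 ≡ 495
495 · 311 = 153945 ≡ 121
121 · 239 = 28919 ≡ 77
77 · 601 = 46277 ≡ 829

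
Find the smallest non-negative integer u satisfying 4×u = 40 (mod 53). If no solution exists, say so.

gcd(4, 53) = 1, so a unique solution mod 53 exists.
4⁻¹ ≡ 40 (mod 53).
u ≡ 40×40 ≡ 10 (mod 53).

10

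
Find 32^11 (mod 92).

Using repeated squaring:
11 in binary is 1011, i.e. 11 = 8 + 2 + 1.
32^1 ≡ 32 (mod 92)
32^2 ≡ 32^2 = 1024 ≡ 12 (mod 92)
32^4 ≡ 12^2 = 144 ≡ 52 (mod 92)
32^8 ≡ 52^2 = 2704 ≡ 36 (mod 92)
32^11 = 32^8 * 32^2 * 32^1 ≡ 36 * 12 * 32 (mod 92).
Accumulate the product:
36 * 12 = 432 ≡ 64
64 * 32 = 2048 ≡ 24

24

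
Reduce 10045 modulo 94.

10045 = 106*94 + 81, so 10045 ≡ 81 (mod 94).

81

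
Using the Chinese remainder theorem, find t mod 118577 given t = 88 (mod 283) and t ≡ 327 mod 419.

283⁻¹ mod 419: 283×305 ≡ 1 (mod 419), so 283⁻¹ ≡ 305.
t = 88 + 283×((327 − 88)×305 mod 419) = 88 + 283×408 = 115552.
Check: 115552 mod 283 = 88, 115552 mod 419 = 327. ✓

115552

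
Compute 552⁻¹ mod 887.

233

Run the extended Euclidean algorithm:
887 = 1·552 + 335
552 = 1·335 + 217
335 = 1·217 + 118
217 = 1·118 + 99
118 = 1·99 + 19
99 = 5·19 + 4
19 = 4·4 + 3
4 = 1·3 + 1
3 = 3·1 + 0
gcd(552, 887) = 1, so the inverse exists.
Back-substitute for 1:
1 = 1·4 − 1·3
  = −1·19 + 5·4
  = 5·99 − 26·19
  = −26·118 + 31·99
  = 31·217 − 57·118
  = −57·335 + 88·217
  = 88·552 − 145·335
  = −145·887 + 233·552
So 552⁻¹ ≡ 233 (mod 887).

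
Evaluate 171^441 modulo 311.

185

Using repeated squaring:
441 in binary is 110111001, i.e. 441 = 256 + 128 + 32 + 16 + 8 + 1.
171^1 ≡ 171 (mod 311)
171^2 ≡ 171^2 = 29241 ≡ 7 (mod 311)
171^4 ≡ 7^2 = 49 (mod 311)
171^8 ≡ 49^2 = 2401 ≡ 224 (mod 311)
171^16 ≡ 224^2 = 50176 ≡ 105 (mod 311)
171^32 ≡ 105^2 = 11025 ≡ 140 (mod 311)
171^64 ≡ 140^2 = 19600 ≡ 7 (mod 311)
171^128 ≡ 7^2 = 49 (mod 311)
171^256 ≡ 49^2 = 2401 ≡ 224 (mod 311)
171^441 = 171^256 · 171^128 · 171^32 · 171^16 · 171^8 · 171^1 ≡ 224 · 49 · 140 · 105 · 224 · 171 (mod 311).
Accumulate the product:
224 · 49 = 10976 ≡ 91
91 · 140 = 12740 ≡ 300
300 · 105 = 31500 ≡ 89
89 · 224 = 19936 ≡ 32
32 · 171 = 5472 ≡ 185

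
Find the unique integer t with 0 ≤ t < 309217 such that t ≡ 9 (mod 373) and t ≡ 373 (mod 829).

67522

373⁻¹ mod 829: 373*809 ≡ 1 (mod 829), so 373⁻¹ ≡ 809.
t = 9 + 373*((373 − 9)*809 mod 829) = 9 + 373*181 = 67522.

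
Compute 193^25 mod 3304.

25 in binary is 11001, i.e. 25 = 16 + 8 + 1.
193^1 ≡ 193 (mod 3304)
193^2 ≡ 193^2 = 37249 ≡ 905 (mod 3304)
193^4 ≡ 905^2 = 819025 ≡ 2937 (mod 3304)
193^8 ≡ 2937^2 = 8625969 ≡ 2529 (mod 3304)
193^16 ≡ 2529^2 = 6395841 ≡ 2601 (mod 3304)
193^25 = 193^16 * 193^8 * 193^1 ≡ 2601 * 2529 * 193 (mod 3304).
Accumulate the product:
2601 * 2529 = 6577929 ≡ 2969
2969 * 193 = 573017 ≡ 1425

1425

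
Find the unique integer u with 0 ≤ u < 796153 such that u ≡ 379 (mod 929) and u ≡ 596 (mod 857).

345967

929⁻¹ mod 857: 929*369 ≡ 1 (mod 857), so 929⁻¹ ≡ 369.
u = 379 + 929*((596 − 379)*369 mod 857) = 379 + 929*372 = 345967.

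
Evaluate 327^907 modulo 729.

907 in binary is 1110001011, i.e. 907 = 512 + 256 + 128 + 8 + 2 + 1.
327^1 ≡ 327 (mod 729)
327^2 ≡ 327^2 = 106929 ≡ 495 (mod 729)
327^4 ≡ 495^2 = 245025 ≡ 81 (mod 729)
327^8 ≡ 81^2 = 6561 ≡ 0 (mod 729)
327^16 ≡ 0^2 = 0 (mod 729)
327^32 ≡ 0^2 = 0 (mod 729)
327^64 ≡ 0^2 = 0 (mod 729)
327^128 ≡ 0^2 = 0 (mod 729)
327^256 ≡ 0^2 = 0 (mod 729)
327^512 ≡ 0^2 = 0 (mod 729)
327^907 = 327^512 * 327^256 * 327^128 * 327^8 * 327^2 * 327^1 ≡ 0 * 0 * 0 * 0 * 495 * 327 (mod 729).
Accumulate the product:
0 * 0 = 0
0 * 0 = 0
0 * 0 = 0
0 * 495 = 0
0 * 327 = 0

0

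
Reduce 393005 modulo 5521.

393005 = 71×5521 + 1014, so 393005 ≡ 1014 (mod 5521).

1014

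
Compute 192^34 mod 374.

42

Using repeated squaring:
34 in binary is 100010, i.e. 34 = 32 + 2.
192^1 ≡ 192 (mod 374)
192^2 ≡ 192^2 = 36864 ≡ 212 (mod 374)
192^4 ≡ 212^2 = 44944 ≡ 64 (mod 374)
192^8 ≡ 64^2 = 4096 ≡ 356 (mod 374)
192^16 ≡ 356^2 = 126736 ≡ 324 (mod 374)
192^32 ≡ 324^2 = 104976 ≡ 256 (mod 374)
192^34 = 192^32 · 192^2 ≡ 256 · 212 (mod 374).
256 · 212 = 54272 ≡ 42 (mod 374).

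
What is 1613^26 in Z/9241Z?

Compute successive squares:
26 in binary is 11010, i.e. 26 = 16 + 8 + 2.
1613^1 ≡ 1613 (mod 9241)
1613^2 ≡ 1613^2 = 2601769 ≡ 5048 (mod 9241)
1613^4 ≡ 5048^2 = 25482304 ≡ 4867 (mod 9241)
1613^8 ≡ 4867^2 = 23687689 ≡ 3006 (mod 9241)
1613^16 ≡ 3006^2 = 9036036 ≡ 7579 (mod 9241)
1613^26 = 1613^16 · 1613^8 · 1613^2 ≡ 7579 · 3006 · 5048 (mod 9241).
Accumulate the product:
7579 · 3006 = 22782474 ≡ 3409
3409 · 5048 = 17208632 ≡ 1890

1890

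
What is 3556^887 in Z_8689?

By square-and-multiply:
887 in binary is 1101110111, i.e. 887 = 512 + 256 + 64 + 32 + 16 + 4 + 2 + 1.
3556^1 ≡ 3556 (mod 8689)
3556^2 ≡ 3556^2 = 12645136 ≡ 2641 (mod 8689)
3556^4 ≡ 2641^2 = 6974881 ≡ 6303 (mod 8689)
3556^8 ≡ 6303^2 = 39727809 ≡ 1701 (mod 8689)
3556^16 ≡ 1701^2 = 2893401 ≡ 8653 (mod 8689)
3556^32 ≡ 8653^2 = 74874409 ≡ 1296 (mod 8689)
3556^64 ≡ 1296^2 = 1679616 ≡ 2639 (mod 8689)
3556^128 ≡ 2639^2 = 6964321 ≡ 4432 (mod 8689)
3556^256 ≡ 4432^2 = 19642624 ≡ 5484 (mod 8689)
3556^512 ≡ 5484^2 = 30074256 ≡ 1627 (mod 8689)
3556^887 = 3556^512 · 3556^256 · 3556^64 · 3556^32 · 3556^16 · 3556^4 · 3556^2 · 3556^1 ≡ 1627 · 5484 · 2639 · 1296 · 8653 · 6303 · 2641 · 3556 (mod 8689).
Accumulate the product:
1627 · 5484 = 8922468 ≡ 7554
7554 · 2639 = 19935006 ≡ 2440
2440 · 1296 = 3162240 ≡ 8133
8133 · 8653 = 70374849 ≡ 2638
2638 · 6303 = 16627314 ≡ 5257
5257 · 2641 = 13883737 ≡ 7404
7404 · 3556 = 26328624 ≡ 954

954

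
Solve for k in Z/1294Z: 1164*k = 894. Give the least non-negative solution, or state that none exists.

451

gcd(1164, 1294) = 2, and 2 | 894, so solutions exist.
Divide through by 2: 582*k ≡ 447 (mod 647).
582⁻¹ ≡ 428 (mod 647).
k ≡ 428*447 ≡ 451 (mod 647).
The smallest non-negative solution is k = 451.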